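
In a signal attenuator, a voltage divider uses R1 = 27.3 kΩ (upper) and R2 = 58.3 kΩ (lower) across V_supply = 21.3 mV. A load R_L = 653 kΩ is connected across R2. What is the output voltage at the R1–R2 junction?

V_out ≈ 14.1 mV

R2 ‖ R_L = (58.3 × 653)/(58.3 + 653) = 53.52 kΩ.
Voltage divider with the loaded lower leg: V_out = 21.3 × 53.52/(27.3 + 53.52) = 21.3 × 0.6622 = 14.11 mV.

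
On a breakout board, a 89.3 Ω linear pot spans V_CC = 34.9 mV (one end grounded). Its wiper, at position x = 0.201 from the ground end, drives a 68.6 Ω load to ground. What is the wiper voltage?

Lower segment x·R_p = 17.95 Ω; upper segment (1−x)·R_p = 71.35 Ω.
R_L loads the lower segment: effective lower R = 14.23 Ω.
V_out = 34.9 × 14.23/(71.35 + 14.23) = 5.802 mV.

V_out ≈ 5.80 mV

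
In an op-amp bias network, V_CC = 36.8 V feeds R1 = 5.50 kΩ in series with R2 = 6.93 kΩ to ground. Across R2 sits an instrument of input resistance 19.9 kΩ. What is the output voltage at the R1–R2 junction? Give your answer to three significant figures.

V_out ≈ 17.8 V

The load sits in parallel with R2, giving an effective lower resistance R2' = R2·R_L/(R2+R_L) = 5.140 kΩ.
Then V_out = V_CC · R2'/(R1 + R2') = 36.8 × 5.140/10.64 = 17.78 V.
(Unloaded it would be 20.5 V; the load pulls it down.)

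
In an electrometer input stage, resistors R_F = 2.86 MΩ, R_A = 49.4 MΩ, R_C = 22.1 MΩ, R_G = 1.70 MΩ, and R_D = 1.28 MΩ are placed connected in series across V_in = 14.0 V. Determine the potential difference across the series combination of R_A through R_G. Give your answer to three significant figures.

V ≈ 13.3 V

Series total: ΣR = 2.86 + 49.4 + 22.1 + 1.70 + 1.28 = 77.34 MΩ.
R_{R_A..R_G} = 49.4 + 22.1 + 1.70 = 73.20 MΩ.
V = V_in · R/ΣR = 14.0 × 0.9465 = 13.25 V.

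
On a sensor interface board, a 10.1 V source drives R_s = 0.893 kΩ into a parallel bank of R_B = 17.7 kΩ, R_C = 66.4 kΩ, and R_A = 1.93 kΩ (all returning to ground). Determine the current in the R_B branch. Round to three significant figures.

I ≈ 0.374 mA

Combine the parallel branches: R_p = (1/17.7 + 1/66.4 + 1/1.93)⁻¹ = 1.696 kΩ.
V_A = 10.1 × 1.696/2.589 = 6.616 V.
I(R_B) = V_A / R_B = 6.616/17.7 = 0.3738 mA.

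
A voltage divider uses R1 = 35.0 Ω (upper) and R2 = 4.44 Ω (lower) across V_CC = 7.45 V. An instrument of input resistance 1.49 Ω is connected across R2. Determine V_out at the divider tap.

R2 ‖ R_L = (4.44 × 1.49)/(4.44 + 1.49) = 1.116 Ω.
Voltage divider with the loaded lower leg: V_out = 7.45 × 1.116/(35.0 + 1.116) = 7.45 × 0.03089 = 0.2301 V.
(Unloaded it would be 0.839 V; the load pulls it down.)

V_out ≈ 0.230 V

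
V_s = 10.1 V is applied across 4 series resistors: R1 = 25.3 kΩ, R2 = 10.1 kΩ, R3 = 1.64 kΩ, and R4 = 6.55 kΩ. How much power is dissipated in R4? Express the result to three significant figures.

ΣR = 43.59 kΩ → I = 10.1/43.59 = 0.2317 mA.
V(R4) = I·R = 1.518 V; P = V·I = 1.518 × 0.2317 = 0.3516 mW.

P ≈ 0.352 mW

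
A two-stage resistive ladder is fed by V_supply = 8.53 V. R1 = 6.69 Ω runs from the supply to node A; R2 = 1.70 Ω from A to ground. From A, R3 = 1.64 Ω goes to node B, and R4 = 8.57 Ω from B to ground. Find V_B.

V_B ≈ 1.28 V

Node A sees R2 in parallel with the series input of stage 2, R3 + R4 = 10.21 Ω.
R2 ‖ (R3+R4) = 1.457 Ω.
First divider: V_A = V_supply · 1.457/(6.69 + 1.457) = 1.526 V.
V_B = V_A × 0.8394 = 1.281 V.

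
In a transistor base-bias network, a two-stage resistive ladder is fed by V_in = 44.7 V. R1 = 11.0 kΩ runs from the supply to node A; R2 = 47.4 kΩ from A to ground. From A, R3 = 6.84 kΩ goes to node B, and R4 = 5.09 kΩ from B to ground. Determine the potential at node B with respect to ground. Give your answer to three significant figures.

Looking into the second stage from A: R3 + R4 = 11.93 kΩ appears in parallel with R2.
R2 ‖ (R3+R4) = 9.531 kΩ.
So V_A = 44.7 × 0.4642 = 20.75 V.
Stage 2 is unloaded, so V_B = V_A · R4/(R3+R4) = 20.75 × 5.09/11.93 = 8.854 V.

V_B ≈ 8.85 V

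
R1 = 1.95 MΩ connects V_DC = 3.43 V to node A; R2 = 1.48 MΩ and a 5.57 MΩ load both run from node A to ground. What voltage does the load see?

R2 ‖ R_L = (1.48 × 5.57)/(1.48 + 5.57) = 1.169 MΩ.
Voltage divider with the loaded lower leg: V_out = 3.43 × 1.169/(1.95 + 1.169) = 3.43 × 0.3749 = 1.286 V.

V_out ≈ 1.29 V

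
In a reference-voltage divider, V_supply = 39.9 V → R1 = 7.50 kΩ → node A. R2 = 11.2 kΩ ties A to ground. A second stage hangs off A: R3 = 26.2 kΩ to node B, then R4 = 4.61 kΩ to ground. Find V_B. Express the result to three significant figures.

V_B ≈ 3.12 V

Node A sees R2 in parallel with the series input of stage 2, R3 + R4 = 30.81 kΩ.
Effective lower resistance at A: R2 ‖ 30.81 = 8.214 kΩ.
First divider: V_A = V_supply · 8.214/(7.50 + 8.214) = 20.86 V.
Then the unloaded second divider: V_B = V_A × R4/(R3+R4) = 20.86 × 0.1496 = 3.121 V.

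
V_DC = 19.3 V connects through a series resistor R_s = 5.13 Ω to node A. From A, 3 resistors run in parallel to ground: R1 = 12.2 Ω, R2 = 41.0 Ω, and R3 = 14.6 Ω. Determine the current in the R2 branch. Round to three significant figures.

I ≈ 0.248 A

Combine the parallel branches: R_p = (1/12.2 + 1/41.0 + 1/14.6)⁻¹ = 5.719 Ω.
V_A by voltage divider: V_A = 19.3 × 5.719/(5.13 + 5.719) = 10.17 V.
Branch current I = V_A/R2 = 10.17/41.0 = 0.2481 A.
(Check via current divider: I_total = 1.779 A; share G_k/ΣG = 0.1395 → same result.)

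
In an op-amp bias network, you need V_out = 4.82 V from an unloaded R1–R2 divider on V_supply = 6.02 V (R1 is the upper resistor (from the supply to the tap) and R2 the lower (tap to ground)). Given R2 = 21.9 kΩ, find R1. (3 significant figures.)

V_out/V_supply = R2/(R1+R2) = 0.8007.
Rearranging, R1 = R2·(1−k)/k = 21.9 × 0.2490 = 5.452 kΩ.

R1 ≈ 5.45 kΩ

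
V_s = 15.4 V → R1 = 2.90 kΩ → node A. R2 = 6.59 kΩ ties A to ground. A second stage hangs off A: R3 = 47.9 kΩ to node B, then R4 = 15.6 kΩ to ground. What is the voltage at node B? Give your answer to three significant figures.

The second stage (R3 + R4 = 63.50 kΩ) loads node A in parallel with R2.
Effective lower resistance at A: R2 ‖ 63.50 = 5.970 kΩ.
V_A = 15.4 × 5.970/(2.90 + 5.970) = 10.37 V.
Stage 2 is unloaded, so V_B = V_A · R4/(R3+R4) = 10.37 × 15.6/63.50 = 2.546 V.

V_B ≈ 2.55 V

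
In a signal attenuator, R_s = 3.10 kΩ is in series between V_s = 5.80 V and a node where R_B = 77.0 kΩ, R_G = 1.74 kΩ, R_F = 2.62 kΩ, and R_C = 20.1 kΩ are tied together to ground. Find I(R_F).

Parallel bank: R_p = 1/(1/77.0 + 1/1.74 + 1/2.62 + 1/20.1) = 0.9812 kΩ.
V_A = 5.80 × 0.9812/4.081 = 1.394 V.
Branch current I = V_A/R_F = 1.394/2.62 = 0.5322 mA.
(Equivalently: I_total = 1.421 mA, then current-divider fraction G_k/ΣG = 0.3745.)

I ≈ 0.532 mA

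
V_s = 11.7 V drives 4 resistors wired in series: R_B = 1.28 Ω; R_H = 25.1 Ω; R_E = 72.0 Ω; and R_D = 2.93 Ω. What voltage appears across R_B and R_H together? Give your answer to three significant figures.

V ≈ 3.05 V

ΣR = 1.28 + 25.1 + 72.0 + 2.93 = 101.3 Ω.
R_{R_B..R_H} = 1.28 + 25.1 = 26.38 Ω.
V = V_s · R/ΣR = 11.7 × 0.2604 = 3.047 V.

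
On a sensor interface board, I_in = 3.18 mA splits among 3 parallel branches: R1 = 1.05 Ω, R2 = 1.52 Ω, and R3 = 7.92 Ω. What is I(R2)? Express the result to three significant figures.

I ≈ 1.20 mA

Conductances: ΣG = 1/1.05 + 1/1.52 + 1/7.92 = 1.737 (1/Ω).
Current divider: I(R2) = I_in · G_k/ΣG = 3.18 × (0.6579/1.737) = 3.18 × 0.3789 = 1.205 mA.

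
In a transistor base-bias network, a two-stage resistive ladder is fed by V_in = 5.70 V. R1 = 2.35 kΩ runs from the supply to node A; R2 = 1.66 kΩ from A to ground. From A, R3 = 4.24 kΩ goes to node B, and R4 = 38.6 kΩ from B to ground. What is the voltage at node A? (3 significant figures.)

V_A ≈ 2.31 V

The second stage (R3 + R4 = 42.84 kΩ) loads node A in parallel with R2.
Effective lower resistance at A: R2 ‖ 42.84 = 1.598 kΩ.
First divider: V_A = V_in · 1.598/(2.35 + 1.598) = 2.307 V.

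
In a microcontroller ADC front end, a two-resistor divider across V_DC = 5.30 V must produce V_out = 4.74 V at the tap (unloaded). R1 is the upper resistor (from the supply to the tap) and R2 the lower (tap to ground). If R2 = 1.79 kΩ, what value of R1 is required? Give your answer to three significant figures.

R1 ≈ 0.211 kΩ

Required fraction k = V_out/V_DC = 0.8943.
R1 = R2·(1/k − 1) = 1.79 × 0.1181 = 0.2115 kΩ.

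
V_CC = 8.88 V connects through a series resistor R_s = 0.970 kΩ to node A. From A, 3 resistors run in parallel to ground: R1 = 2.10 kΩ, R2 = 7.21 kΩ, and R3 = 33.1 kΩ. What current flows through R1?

Parallel bank: R_p = 1/(1/2.10 + 1/7.21 + 1/33.1) = 1.550 kΩ.
V_A by voltage divider: V_A = 8.88 × 1.550/(0.970 + 1.550) = 5.462 V.
Branch current I = V_A/R1 = 5.462/2.10 = 2.601 mA.

I ≈ 2.60 mA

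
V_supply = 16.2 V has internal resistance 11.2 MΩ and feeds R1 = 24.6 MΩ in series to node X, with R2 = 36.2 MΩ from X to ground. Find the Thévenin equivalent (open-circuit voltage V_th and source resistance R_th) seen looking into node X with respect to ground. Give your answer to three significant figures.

R1' = 11.2 + 24.6 = 35.80 MΩ (source resistance + R1).
With X open, the divider is unloaded: V_th = 16.2 × 36.2/72.00 = 8.145 V.
With V_supply suppressed (replaced by a short), R_th = R1' ‖ R2 = (35.80 × 36.2)/(35.80 + 36.2) = 18.00 MΩ.

V_th ≈ 8.15 V, R_th ≈ 18.0 MΩ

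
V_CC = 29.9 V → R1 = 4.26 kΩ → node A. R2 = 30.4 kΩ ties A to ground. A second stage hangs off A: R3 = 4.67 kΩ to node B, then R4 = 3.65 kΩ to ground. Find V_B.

The second stage (R3 + R4 = 8.320 kΩ) loads node A in parallel with R2.
Effective lower resistance at A: R2 ‖ 8.320 = 6.532 kΩ.
First divider: V_A = V_CC · 6.532/(4.26 + 6.532) = 18.10 V.
Then the unloaded second divider: V_B = V_A × R4/(R3+R4) = 18.10 × 0.4387 = 7.939 V.

V_B ≈ 7.94 V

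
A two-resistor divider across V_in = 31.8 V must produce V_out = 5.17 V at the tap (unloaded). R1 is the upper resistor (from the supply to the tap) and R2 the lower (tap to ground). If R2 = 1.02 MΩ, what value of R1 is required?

V_out/V_in = R2/(R1+R2) = 0.1626.
Rearranging, R1 = R2·(1−k)/k = 1.02 × 5.151 = 5.254 MΩ.

R1 ≈ 5.25 MΩ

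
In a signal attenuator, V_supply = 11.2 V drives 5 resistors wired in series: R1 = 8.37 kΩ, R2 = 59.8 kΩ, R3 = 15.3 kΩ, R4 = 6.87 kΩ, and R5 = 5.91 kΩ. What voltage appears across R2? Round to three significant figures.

Total series resistance ΣR = 8.37 + 59.8 + 15.3 + 6.87 + 5.91 = 96.25 kΩ.
V = V_supply · R/ΣR = 11.2 × 0.6213 = 6.959 V.

V ≈ 6.96 V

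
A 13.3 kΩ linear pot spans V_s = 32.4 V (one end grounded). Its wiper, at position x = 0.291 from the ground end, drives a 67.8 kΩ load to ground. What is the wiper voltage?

V_out ≈ 9.06 V

The pot divides into 9.430 kΩ above the wiper and 3.870 kΩ below.
(x·R_p) ‖ R_L = 3.661 kΩ.
Loaded-divider output: V_out = 32.4 × 0.2797 = 9.062 V.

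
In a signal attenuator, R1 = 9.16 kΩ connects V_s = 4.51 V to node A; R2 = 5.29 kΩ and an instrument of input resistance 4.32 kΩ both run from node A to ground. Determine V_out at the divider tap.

The load sits in parallel with R2, giving an effective lower resistance R2' = R2·R_L/(R2+R_L) = 2.378 kΩ.
Now apply the divider: V_out = 4.51 × 0.2061 = 0.9295 V.

V_out ≈ 0.930 V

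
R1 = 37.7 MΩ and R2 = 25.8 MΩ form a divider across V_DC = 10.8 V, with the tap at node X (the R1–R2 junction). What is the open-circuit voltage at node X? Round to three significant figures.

V_th ≈ 4.39 V

V_th is the unloaded tap voltage: V_DC · R2/(R1+R2) = 10.8 × 0.4063 = 4.388 V.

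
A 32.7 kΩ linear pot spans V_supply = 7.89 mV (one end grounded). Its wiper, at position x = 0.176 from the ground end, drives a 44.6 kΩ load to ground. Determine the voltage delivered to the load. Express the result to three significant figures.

The pot divides into 26.94 kΩ above the wiper and 5.755 kΩ below.
(x·R_p) ‖ R_L = 5.097 kΩ.
Then V_out = V_supply · 5.097/(26.94 + 5.097) = 1.255 mV.

V_out ≈ 1.26 mV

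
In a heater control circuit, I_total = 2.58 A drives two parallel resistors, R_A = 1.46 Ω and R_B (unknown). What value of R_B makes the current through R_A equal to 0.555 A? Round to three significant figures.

The fraction through R_A equals R_B/(R_A+R_B).
0.555/2.58 = R_B/(R_A + R_B) → R_B = R_A · (0.2151)/(1 − 0.2151) = 1.46 × 0.2741 = 0.4001 Ω.

R_B ≈ 0.400 Ω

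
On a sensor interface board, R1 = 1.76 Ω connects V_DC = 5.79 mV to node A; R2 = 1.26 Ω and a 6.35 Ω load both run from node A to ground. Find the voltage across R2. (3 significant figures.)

V_out ≈ 2.17 mV

R2 ‖ R_L = (1.26 × 6.35)/(1.26 + 6.35) = 1.051 Ω.
Voltage divider with the loaded lower leg: V_out = 5.79 × 1.051/(1.76 + 1.051) = 5.79 × 0.3740 = 2.165 mV.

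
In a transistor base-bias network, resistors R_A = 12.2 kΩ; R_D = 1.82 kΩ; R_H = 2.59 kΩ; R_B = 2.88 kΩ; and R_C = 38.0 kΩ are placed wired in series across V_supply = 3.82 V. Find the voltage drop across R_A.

Series total: ΣR = 12.2 + 1.82 + 2.59 + 2.88 + 38.0 = 57.49 kΩ.
By the voltage-divider rule, V = 3.82 × 12.20/57.49 = 0.8106 V.

V ≈ 0.811 V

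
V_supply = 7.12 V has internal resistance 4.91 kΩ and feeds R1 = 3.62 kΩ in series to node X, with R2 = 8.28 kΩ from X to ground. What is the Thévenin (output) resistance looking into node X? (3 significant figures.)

R_th ≈ 4.20 kΩ

R1' = 4.91 + 3.62 = 8.530 kΩ (source resistance + R1).
With V_supply suppressed (replaced by a short), R_th = R1' ‖ R2 = (8.530 × 8.28)/(8.530 + 8.28) = 4.202 kΩ.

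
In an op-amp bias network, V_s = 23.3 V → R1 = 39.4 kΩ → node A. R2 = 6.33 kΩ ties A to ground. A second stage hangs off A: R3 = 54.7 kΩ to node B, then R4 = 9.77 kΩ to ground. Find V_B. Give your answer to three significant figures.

Looking into the second stage from A: R3 + R4 = 64.47 kΩ appears in parallel with R2.
R2 ‖ (R3+R4) = 5.764 kΩ.
So V_A = 23.3 × 0.1276 = 2.974 V.
Stage 2 is unloaded, so V_B = V_A · R4/(R3+R4) = 2.974 × 9.77/64.47 = 0.4506 V.

V_B ≈ 0.451 V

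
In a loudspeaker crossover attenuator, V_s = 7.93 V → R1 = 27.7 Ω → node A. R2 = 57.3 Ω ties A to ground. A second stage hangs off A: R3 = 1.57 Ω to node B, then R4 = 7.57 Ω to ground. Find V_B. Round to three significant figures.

Looking into the second stage from A: R3 + R4 = 9.140 Ω appears in parallel with R2.
R2 ‖ (R3+R4) = 7.883 Ω.
So V_A = 7.93 × 0.2215 = 1.757 V.
Stage 2 is unloaded, so V_B = V_A · R4/(R3+R4) = 1.757 × 7.57/9.140 = 1.455 V.

V_B ≈ 1.45 V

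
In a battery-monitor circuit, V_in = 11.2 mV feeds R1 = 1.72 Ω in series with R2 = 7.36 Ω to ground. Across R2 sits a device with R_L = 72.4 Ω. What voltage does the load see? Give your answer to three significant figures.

R2 ‖ R_L = (7.36 × 72.4)/(7.36 + 72.4) = 6.681 Ω.
Now apply the divider: V_out = 11.2 × 0.7953 = 8.907 mV.
(Unloaded it would be 9.08 mV; the load pulls it down.)

V_out ≈ 8.91 mV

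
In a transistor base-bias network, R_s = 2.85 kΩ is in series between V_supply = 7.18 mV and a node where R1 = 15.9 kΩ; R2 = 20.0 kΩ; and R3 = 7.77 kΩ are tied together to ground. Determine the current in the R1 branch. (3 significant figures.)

Combine the parallel branches: R_p = (1/15.9 + 1/20.0 + 1/7.77)⁻¹ = 4.139 kΩ.
V_A = 7.18 × 4.139/6.989 = 4.252 mV.
Branch current I = V_A/R1 = 4.252/15.9 = 0.2674 µA.

I ≈ 0.267 µA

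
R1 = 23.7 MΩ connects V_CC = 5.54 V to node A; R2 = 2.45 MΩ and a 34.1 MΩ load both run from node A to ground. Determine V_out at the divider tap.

V_out ≈ 0.487 V

The load sits in parallel with R2, giving an effective lower resistance R2' = R2·R_L/(R2+R_L) = 2.286 MΩ.
Voltage divider with the loaded lower leg: V_out = 5.54 × 2.286/(23.7 + 2.286) = 5.54 × 0.08796 = 0.4873 V.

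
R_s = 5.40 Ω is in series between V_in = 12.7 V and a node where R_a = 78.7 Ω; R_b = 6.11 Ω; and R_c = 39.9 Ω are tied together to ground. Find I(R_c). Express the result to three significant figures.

Equivalent of the parallel group: R_p = 4.964 Ω.
V_A by voltage divider: V_A = 12.7 × 4.964/(5.40 + 4.964) = 6.083 V.
Branch current I = V_A/R_c = 6.083/39.9 = 0.1525 A.
(Check via current divider: I_total = 1.225 A; share G_k/ΣG = 0.1244 → same result.)

I ≈ 0.152 A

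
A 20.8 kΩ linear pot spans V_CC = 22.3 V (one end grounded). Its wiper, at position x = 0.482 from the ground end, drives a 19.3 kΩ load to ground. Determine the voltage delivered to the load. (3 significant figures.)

V_out ≈ 8.47 V

Lower segment x·R_p = 10.03 kΩ; upper segment (1−x)·R_p = 10.77 kΩ.
Lower segment in parallel with the load: 10.03 ‖ 19.3 = 6.598 kΩ.
V_out = 22.3 × 6.598/(10.77 + 6.598) = 8.470 V.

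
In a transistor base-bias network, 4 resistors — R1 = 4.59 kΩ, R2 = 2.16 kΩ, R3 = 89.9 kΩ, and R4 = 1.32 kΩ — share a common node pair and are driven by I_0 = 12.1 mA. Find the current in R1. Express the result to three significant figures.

Conductances: ΣG = 1/4.59 + 1/2.16 + 1/89.9 + 1/1.32 = 1.450 (1/kΩ).
R1 takes the fraction G_k/ΣG = 0.2179/1.450 = 0.1503, so I = 12.1 × 0.1503 = 1.819 mA.

I ≈ 1.82 mA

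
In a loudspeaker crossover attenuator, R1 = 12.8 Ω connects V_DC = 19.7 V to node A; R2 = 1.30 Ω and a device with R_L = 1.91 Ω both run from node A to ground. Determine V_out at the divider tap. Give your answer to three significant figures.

V_out ≈ 1.12 V

The load sits in parallel with R2, giving an effective lower resistance R2' = R2·R_L/(R2+R_L) = 0.7735 Ω.
Voltage divider with the loaded lower leg: V_out = 19.7 × 0.7735/(12.8 + 0.7735) = 19.7 × 0.05699 = 1.123 V.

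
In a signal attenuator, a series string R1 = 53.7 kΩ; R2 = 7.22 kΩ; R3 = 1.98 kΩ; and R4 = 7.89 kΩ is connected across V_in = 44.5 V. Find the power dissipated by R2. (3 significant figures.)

P ≈ 2.85 mW

ΣR = 70.79 kΩ → I = 44.5/70.79 = 0.6286 mA.
V(R2) = I·R = 4.539 V; P = V·I = 4.539 × 0.6286 = 2.853 mW.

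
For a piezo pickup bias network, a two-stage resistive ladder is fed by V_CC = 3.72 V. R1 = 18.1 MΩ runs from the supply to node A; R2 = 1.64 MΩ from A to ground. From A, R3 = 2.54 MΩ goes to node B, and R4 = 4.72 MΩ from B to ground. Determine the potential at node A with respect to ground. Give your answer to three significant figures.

V_A ≈ 0.256 V

Looking into the second stage from A: R3 + R4 = 7.260 MΩ appears in parallel with R2.
R2 ‖ (R3+R4) = 1.338 MΩ.
First divider: V_A = V_CC · 1.338/(18.1 + 1.338) = 0.2560 V.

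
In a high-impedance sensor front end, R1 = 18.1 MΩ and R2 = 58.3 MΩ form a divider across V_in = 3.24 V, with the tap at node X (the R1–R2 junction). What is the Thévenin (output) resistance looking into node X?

R_th ≈ 13.8 MΩ

With V_in suppressed (replaced by a short), R_th = R1 ‖ R2 = (18.10 × 58.3)/(18.10 + 58.3) = 13.81 MΩ.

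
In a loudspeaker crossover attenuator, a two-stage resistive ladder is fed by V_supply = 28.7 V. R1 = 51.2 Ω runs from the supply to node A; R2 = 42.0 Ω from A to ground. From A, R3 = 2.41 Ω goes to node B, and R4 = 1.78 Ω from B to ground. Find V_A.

V_A ≈ 1.99 V

Looking into the second stage from A: R3 + R4 = 4.190 Ω appears in parallel with R2.
R2 ‖ (R3+R4) = 3.810 Ω.
First divider: V_A = V_supply · 3.810/(51.2 + 3.810) = 1.988 V.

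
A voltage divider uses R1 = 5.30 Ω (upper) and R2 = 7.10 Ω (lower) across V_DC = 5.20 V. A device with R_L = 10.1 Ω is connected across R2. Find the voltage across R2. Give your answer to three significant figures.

V_out ≈ 2.29 V

First combine the lower leg with the load: R2 ‖ R_L = 4.169 Ω.
Voltage divider with the loaded lower leg: V_out = 5.20 × 4.169/(5.30 + 4.169) = 5.20 × 0.4403 = 2.290 V.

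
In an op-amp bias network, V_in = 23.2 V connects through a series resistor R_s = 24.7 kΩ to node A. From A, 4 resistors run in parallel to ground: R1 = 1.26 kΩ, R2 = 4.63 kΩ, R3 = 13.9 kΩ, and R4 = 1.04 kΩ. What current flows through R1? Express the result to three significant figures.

I ≈ 0.358 mA

Parallel bank: R_p = 1/(1/1.26 + 1/4.63 + 1/13.9 + 1/1.04) = 0.4894 kΩ.
V_A = 23.2 × 0.4894/25.19 = 0.4508 V.
Branch current I = V_A/R1 = 0.4508/1.26 = 0.3578 mA.
(Check via current divider: I_total = 0.9210 mA; share G_k/ΣG = 0.3885 → same result.)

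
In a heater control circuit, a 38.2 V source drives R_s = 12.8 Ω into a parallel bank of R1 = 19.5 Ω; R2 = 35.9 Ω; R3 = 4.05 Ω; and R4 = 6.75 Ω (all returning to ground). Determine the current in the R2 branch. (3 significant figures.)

Parallel bank: R_p = 1/(1/19.5 + 1/35.9 + 1/4.05 + 1/6.75) = 2.109 Ω.
V_A = 38.2 × 2.109/14.91 = 5.403 V.
Branch current I = V_A/R2 = 5.403/35.9 = 0.1505 A.

I ≈ 0.151 A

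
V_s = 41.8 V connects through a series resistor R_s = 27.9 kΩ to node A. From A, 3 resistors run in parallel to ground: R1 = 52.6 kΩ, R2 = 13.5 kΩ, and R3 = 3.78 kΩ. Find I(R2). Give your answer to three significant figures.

I ≈ 0.282 mA

Equivalent of the parallel group: R_p = 2.796 kΩ.
V_A by voltage divider: V_A = 41.8 × 2.796/(27.9 + 2.796) = 3.808 V.
Branch current I = V_A/R2 = 3.808/13.5 = 0.2820 mA.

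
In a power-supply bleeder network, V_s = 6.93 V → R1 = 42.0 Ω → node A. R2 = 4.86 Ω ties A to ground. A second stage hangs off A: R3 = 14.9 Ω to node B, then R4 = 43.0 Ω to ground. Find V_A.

V_A ≈ 0.668 V

Looking into the second stage from A: R3 + R4 = 57.90 Ω appears in parallel with R2.
R2 ‖ (R3+R4) = 4.484 Ω.
V_A = 6.93 × 4.484/(42.0 + 4.484) = 0.6684 V.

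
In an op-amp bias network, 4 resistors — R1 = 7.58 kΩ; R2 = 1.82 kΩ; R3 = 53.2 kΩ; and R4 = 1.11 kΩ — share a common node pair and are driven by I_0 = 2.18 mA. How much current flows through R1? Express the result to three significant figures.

I ≈ 0.180 mA

Conductances: ΣG = 1/7.58 + 1/1.82 + 1/53.2 + 1/1.11 = 1.601 (1/kΩ).
By the current-divider rule, I = I_0 · G_k/ΣG = 2.18 × 0.08240 = 0.1796 mA.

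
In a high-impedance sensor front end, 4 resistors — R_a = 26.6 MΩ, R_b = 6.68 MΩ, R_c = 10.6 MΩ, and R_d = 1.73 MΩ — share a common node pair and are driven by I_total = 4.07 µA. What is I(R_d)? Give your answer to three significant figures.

ΣG = 1/26.6 + 1/6.68 + 1/10.6 + 1/1.73 = 0.8597.
By the current-divider rule, I = I_total · G_k/ΣG = 4.07 × 0.6724 = 2.737 µA.

I ≈ 2.74 µA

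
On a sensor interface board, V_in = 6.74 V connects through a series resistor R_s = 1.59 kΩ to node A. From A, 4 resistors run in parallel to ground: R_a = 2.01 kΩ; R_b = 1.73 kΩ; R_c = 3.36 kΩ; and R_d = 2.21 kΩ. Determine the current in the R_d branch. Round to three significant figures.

I ≈ 0.781 mA

Equivalent of the parallel group: R_p = 0.5477 kΩ.
V_A = 6.74 × 0.5477/2.138 = 1.727 V.
Branch current I = V_A/R_d = 1.727/2.21 = 0.7814 mA.
(Check via current divider: I_total = 3.153 mA; share G_k/ΣG = 0.2479 → same result.)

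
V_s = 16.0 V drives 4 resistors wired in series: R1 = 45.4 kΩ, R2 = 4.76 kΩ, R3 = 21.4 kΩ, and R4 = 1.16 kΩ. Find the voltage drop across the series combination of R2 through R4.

Series total: ΣR = 45.4 + 4.76 + 21.4 + 1.16 = 72.72 kΩ.
R_{R2..R4} = 4.76 + 21.4 + 1.16 = 27.32 kΩ.
By the voltage-divider rule, V = 16.0 × 27.32/72.72 = 6.011 V.

V ≈ 6.01 V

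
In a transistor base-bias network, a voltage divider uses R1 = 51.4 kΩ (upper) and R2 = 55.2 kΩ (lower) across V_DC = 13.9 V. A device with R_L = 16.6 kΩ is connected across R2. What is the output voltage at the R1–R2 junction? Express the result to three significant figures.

V_out ≈ 2.76 V

First combine the lower leg with the load: R2 ‖ R_L = 12.76 kΩ.
Then V_out = V_DC · R2'/(R1 + R2') = 13.9 × 12.76/64.16 = 2.765 V.
(Unloaded it would be 7.20 V; the load pulls it down.)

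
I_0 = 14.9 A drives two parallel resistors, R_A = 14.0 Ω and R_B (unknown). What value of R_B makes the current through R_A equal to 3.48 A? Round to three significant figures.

R_B ≈ 4.27 Ω

Two-branch current divider: I_A = I_0 · R_B/(R_A + R_B).
With f = 0.2336, R_B = R_A · f/(1−f) = 14.0 × 0.3047 = 4.266 Ω.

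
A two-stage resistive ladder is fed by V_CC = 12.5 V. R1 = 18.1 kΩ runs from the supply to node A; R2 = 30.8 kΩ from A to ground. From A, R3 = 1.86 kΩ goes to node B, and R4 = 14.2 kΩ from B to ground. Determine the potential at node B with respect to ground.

V_B ≈ 4.07 V

The second stage (R3 + R4 = 16.06 kΩ) loads node A in parallel with R2.
Effective lower resistance at A: R2 ‖ 16.06 = 10.56 kΩ.
So V_A = 12.5 × 0.3684 = 4.605 V.
Then the unloaded second divider: V_B = V_A × R4/(R3+R4) = 4.605 × 0.8842 = 4.071 V.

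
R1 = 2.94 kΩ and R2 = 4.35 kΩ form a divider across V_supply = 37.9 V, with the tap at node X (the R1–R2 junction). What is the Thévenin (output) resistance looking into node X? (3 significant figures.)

Looking into X with the source shorted: R_th = R1·R2/(R1+R2) = 2.940 × 4.35/7.290 = 1.754 kΩ.

R_th ≈ 1.75 kΩ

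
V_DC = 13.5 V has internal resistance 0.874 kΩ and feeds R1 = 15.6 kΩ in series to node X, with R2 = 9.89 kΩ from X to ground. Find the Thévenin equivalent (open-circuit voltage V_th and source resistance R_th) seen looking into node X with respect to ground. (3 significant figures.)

V_th ≈ 5.06 V, R_th ≈ 6.18 kΩ

R1' = 0.874 + 15.6 = 16.47 kΩ (source resistance + R1).
With X open, the divider is unloaded: V_th = 13.5 × 9.89/26.36 = 5.064 V.
With V_DC suppressed (replaced by a short), R_th = R1' ‖ R2 = (16.47 × 9.89)/(16.47 + 9.89) = 6.180 kΩ.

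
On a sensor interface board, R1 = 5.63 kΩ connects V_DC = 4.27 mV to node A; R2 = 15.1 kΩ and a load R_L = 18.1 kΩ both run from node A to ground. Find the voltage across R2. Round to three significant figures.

First combine the lower leg with the load: R2 ‖ R_L = 8.232 kΩ.
Then V_out = V_DC · R2'/(R1 + R2') = 4.27 × 8.232/13.86 = 2.536 mV.
(Unloaded it would be 3.11 mV; the load pulls it down.)

V_out ≈ 2.54 mV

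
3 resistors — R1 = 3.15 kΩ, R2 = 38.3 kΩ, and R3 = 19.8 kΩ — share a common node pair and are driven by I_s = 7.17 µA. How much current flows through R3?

I ≈ 0.919 µA

Total conductance ΣG = 1/3.15 + 1/38.3 + 1/19.8 = 0.3941 (units of 1/kΩ).
Current divider: I(R3) = I_s · G_k/ΣG = 7.17 × (0.05051/0.3941) = 7.17 × 0.1282 = 0.9189 µA.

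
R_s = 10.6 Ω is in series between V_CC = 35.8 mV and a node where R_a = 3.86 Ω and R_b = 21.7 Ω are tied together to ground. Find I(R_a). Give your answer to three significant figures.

I ≈ 2.19 mA

Combine the parallel branches: R_p = (1/3.86 + 1/21.7)⁻¹ = 3.277 Ω.
Node voltage V_A = V_CC · R_p/(R_s + R_p) = 35.8 × 0.2362 = 8.454 mV.
Branch current I = V_A/R_a = 8.454/3.86 = 2.190 mA.
(Equivalently: I_total = 2.580 mA, then current-divider fraction G_k/ΣG = 0.8490.)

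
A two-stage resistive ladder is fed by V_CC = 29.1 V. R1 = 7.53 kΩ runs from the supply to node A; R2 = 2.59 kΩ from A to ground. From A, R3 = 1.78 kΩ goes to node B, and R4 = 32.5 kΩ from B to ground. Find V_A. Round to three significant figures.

Looking into the second stage from A: R3 + R4 = 34.28 kΩ appears in parallel with R2.
Effective lower resistance at A: R2 ‖ 34.28 = 2.408 kΩ.
So V_A = 29.1 × 0.2423 = 7.051 V.

V_A ≈ 7.05 V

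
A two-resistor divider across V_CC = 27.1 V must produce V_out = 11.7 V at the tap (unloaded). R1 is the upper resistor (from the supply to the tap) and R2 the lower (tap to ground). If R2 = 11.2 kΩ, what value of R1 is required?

Required fraction k = V_out/V_CC = 0.4317.
R1 = R2·(1/k − 1) = 11.2 × 1.316 = 14.74 kΩ.

R1 ≈ 14.7 kΩ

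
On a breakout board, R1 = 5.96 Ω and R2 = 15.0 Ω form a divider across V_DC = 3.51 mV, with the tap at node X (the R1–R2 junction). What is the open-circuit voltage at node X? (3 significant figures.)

With X open, the divider is unloaded: V_th = 3.51 × 15.0/20.96 = 2.512 mV.

V_th ≈ 2.51 mV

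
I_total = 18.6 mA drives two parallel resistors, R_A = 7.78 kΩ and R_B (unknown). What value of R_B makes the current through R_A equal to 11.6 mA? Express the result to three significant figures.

In a two-way split, I_A/I_total = R_B/(R_A + R_B).
11.6/18.6 = R_B/(R_A + R_B) → R_B = R_A · (0.6237)/(1 − 0.6237) = 7.78 × 1.657 = 12.89 kΩ.

R_B ≈ 12.9 kΩ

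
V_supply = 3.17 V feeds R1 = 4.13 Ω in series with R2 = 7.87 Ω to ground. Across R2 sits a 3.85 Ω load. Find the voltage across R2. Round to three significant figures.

First combine the lower leg with the load: R2 ‖ R_L = 2.585 Ω.
Then V_out = V_supply · R2'/(R1 + R2') = 3.17 × 2.585/6.715 = 1.220 V.
(Unloaded it would be 2.08 V; the load pulls it down.)

V_out ≈ 1.22 V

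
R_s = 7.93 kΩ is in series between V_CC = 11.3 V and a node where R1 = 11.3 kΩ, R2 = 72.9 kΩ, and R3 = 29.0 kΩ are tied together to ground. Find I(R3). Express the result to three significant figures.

Parallel bank: R_p = 1/(1/11.3 + 1/72.9 + 1/29.0) = 7.316 kΩ.
V_A = 11.3 × 7.316/15.25 = 5.422 V.
Branch current I = V_A/R3 = 5.422/29.0 = 0.1870 mA.

I ≈ 0.187 mA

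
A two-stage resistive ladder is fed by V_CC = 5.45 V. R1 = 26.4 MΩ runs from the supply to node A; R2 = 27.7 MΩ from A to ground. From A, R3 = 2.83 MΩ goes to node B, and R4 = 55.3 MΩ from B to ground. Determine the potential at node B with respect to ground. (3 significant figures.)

V_B ≈ 2.15 V

Looking into the second stage from A: R3 + R4 = 58.13 MΩ appears in parallel with R2.
R2 ‖ (R3+R4) = 18.76 MΩ.
V_A = 5.45 × 18.76/(26.4 + 18.76) = 2.264 V.
Then the unloaded second divider: V_B = V_A × R4/(R3+R4) = 2.264 × 0.9513 = 2.154 V.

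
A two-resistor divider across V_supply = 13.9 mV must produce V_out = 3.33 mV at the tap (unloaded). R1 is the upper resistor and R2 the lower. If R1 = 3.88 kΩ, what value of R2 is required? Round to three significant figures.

V_out/V_supply = R2/(R1+R2) = 0.2396.
Rearranging, R2 = R1·k/(1−k) = 3.88 × 0.3150 = 1.222 kΩ.

R2 ≈ 1.22 kΩ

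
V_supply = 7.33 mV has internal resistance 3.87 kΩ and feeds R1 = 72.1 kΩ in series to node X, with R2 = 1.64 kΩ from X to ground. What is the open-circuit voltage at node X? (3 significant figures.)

R1' = 3.87 + 72.1 = 75.97 kΩ (source resistance + R1).
With X open, the divider is unloaded: V_th = 7.33 × 1.64/77.61 = 0.1549 mV.

V_th ≈ 0.155 mV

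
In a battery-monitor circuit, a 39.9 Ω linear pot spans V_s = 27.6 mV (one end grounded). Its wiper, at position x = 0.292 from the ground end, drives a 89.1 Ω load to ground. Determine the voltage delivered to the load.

Lower segment x·R_p = 11.65 Ω; upper segment (1−x)·R_p = 28.25 Ω.
(x·R_p) ‖ R_L = 10.30 Ω.
V_out = 27.6 × 10.30/(28.25 + 10.30) = 7.376 mV.

V_out ≈ 7.38 mV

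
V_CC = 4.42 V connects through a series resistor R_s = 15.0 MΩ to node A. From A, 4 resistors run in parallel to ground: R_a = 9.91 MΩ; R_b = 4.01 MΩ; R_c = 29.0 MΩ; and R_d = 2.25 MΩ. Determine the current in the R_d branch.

I ≈ 0.146 µA

Combine the parallel branches: R_p = (1/9.91 + 1/4.01 + 1/29.0 + 1/2.25)⁻¹ = 1.206 MΩ.
V_A = 4.42 × 1.206/16.21 = 0.3289 V.
Branch current I = V_A/R_d = 0.3289/2.25 = 0.1462 µA.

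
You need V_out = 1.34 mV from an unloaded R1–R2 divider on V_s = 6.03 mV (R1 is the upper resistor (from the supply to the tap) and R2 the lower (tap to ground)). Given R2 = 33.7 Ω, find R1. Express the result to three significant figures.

The divider ratio is R2/(R1+R2) = 1.34/6.03 = 0.2222.
Rearranging, R1 = R2·(1−k)/k = 33.7 × 3.500 = 118.0 Ω.

R1 ≈ 118 Ω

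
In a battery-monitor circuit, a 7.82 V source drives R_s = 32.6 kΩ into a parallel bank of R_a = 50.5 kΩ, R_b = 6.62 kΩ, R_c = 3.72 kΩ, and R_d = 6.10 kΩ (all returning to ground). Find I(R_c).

Combine the parallel branches: R_p = (1/50.5 + 1/6.62 + 1/3.72 + 1/6.10)⁻¹ = 1.657 kΩ.
Node voltage V_A = V_s · R_p/(R_s + R_p) = 7.82 × 0.04836 = 0.3782 V.
Branch current I = V_A/R_c = 0.3782/3.72 = 0.1017 mA.

I ≈ 0.102 mA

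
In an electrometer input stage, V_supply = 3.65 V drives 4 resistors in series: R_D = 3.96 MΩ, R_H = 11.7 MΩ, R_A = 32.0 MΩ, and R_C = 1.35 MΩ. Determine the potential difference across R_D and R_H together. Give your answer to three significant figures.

V ≈ 1.17 V

ΣR = 3.96 + 11.7 + 32.0 + 1.35 = 49.01 MΩ.
R_{R_D..R_H} = 3.96 + 11.7 = 15.66 MΩ.
By the voltage-divider rule, V = 3.65 × 15.66/49.01 = 1.166 V.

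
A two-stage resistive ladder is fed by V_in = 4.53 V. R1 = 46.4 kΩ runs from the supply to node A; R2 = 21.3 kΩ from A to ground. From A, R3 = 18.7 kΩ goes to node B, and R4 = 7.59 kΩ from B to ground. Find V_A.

V_A ≈ 0.916 V

The second stage (R3 + R4 = 26.29 kΩ) loads node A in parallel with R2.
Effective lower resistance at A: R2 ‖ 26.29 = 11.77 kΩ.
So V_A = 4.53 × 0.2023 = 0.9164 V.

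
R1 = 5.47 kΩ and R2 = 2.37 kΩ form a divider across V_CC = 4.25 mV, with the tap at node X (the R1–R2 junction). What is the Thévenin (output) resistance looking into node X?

R_th ≈ 1.65 kΩ

Looking into X with the source shorted: R_th = R1·R2/(R1+R2) = 5.470 × 2.37/7.840 = 1.654 kΩ.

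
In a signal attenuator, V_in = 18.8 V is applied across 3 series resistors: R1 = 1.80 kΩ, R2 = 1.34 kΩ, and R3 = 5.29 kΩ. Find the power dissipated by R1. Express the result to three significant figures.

P ≈ 8.95 mW

Series current I = V_in/ΣR = 18.8/8.430 = 2.230 mA.
P(R1) = I²·R1 = (2.230)² × 1.80 = 8.952 mW.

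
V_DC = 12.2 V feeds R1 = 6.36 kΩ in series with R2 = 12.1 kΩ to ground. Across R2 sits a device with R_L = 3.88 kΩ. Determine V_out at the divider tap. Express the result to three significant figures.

R2 ‖ R_L = (12.1 × 3.88)/(12.1 + 3.88) = 2.938 kΩ.
Then V_out = V_DC · R2'/(R1 + R2') = 12.2 × 2.938/9.298 = 3.855 V.
(Unloaded it would be 8.00 V; the load pulls it down.)

V_out ≈ 3.85 V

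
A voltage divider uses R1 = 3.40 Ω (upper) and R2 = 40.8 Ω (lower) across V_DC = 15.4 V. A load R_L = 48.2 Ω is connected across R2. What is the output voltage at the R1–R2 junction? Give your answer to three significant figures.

V_out ≈ 13.3 V

R2 ‖ R_L = (40.8 × 48.2)/(40.8 + 48.2) = 22.10 Ω.
Then V_out = V_DC · R2'/(R1 + R2') = 15.4 × 22.10/25.50 = 13.35 V.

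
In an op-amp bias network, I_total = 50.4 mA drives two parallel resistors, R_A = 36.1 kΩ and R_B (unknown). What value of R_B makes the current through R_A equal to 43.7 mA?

The fraction through R_A equals R_B/(R_A+R_B).
With f = 0.8671, R_B = R_A · f/(1−f) = 36.1 × 6.522 = 235.5 kΩ.

R_B ≈ 235 kΩ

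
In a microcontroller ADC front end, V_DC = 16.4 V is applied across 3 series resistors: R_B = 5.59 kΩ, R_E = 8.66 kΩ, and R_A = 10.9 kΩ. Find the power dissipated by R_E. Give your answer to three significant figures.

The common current is I = 16.4/25.15 = 0.6521 mA.
P(R_E) = I²·R_E = (0.6521)² × 8.66 = 3.682 mW.

P ≈ 3.68 mW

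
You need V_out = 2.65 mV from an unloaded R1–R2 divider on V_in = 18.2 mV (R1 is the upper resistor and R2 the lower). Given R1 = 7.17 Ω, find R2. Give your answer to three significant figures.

V_out/V_in = R2/(R1+R2) = 0.1456.
R2 = R1 · 0.1456/(1 − 0.1456) = 1.222 Ω.

R2 ≈ 1.22 Ω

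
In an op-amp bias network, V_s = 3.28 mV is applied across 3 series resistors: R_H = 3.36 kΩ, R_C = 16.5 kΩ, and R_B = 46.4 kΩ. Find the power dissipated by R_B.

P ≈ 0.114 nW

Series current I = V_s/ΣR = 3.28/66.26 = 0.04950 µA.
V(R_B) = I·R = 2.297 mV; P = V·I = 2.297 × 0.04950 = 0.1137 nW.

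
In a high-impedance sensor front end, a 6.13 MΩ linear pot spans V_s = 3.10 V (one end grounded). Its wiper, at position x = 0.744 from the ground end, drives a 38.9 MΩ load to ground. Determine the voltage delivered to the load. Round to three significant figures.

V_out ≈ 2.24 V

Split the track: R_lower = x·R_p = 4.561 MΩ, R_upper = (1−x)·R_p = 1.569 MΩ.
R_L loads the lower segment: effective lower R = 4.082 MΩ.
Loaded-divider output: V_out = 3.10 × 0.7223 = 2.239 V.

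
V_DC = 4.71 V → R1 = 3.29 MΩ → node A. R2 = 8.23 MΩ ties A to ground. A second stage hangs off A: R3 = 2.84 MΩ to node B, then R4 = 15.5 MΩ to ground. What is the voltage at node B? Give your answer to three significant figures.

Looking into the second stage from A: R3 + R4 = 18.34 MΩ appears in parallel with R2.
Effective lower resistance at A: R2 ‖ 18.34 = 5.681 MΩ.
First divider: V_A = V_DC · 5.681/(3.29 + 5.681) = 2.983 V.
Stage 2 is unloaded, so V_B = V_A · R4/(R3+R4) = 2.983 × 15.5/18.34 = 2.521 V.

V_B ≈ 2.52 V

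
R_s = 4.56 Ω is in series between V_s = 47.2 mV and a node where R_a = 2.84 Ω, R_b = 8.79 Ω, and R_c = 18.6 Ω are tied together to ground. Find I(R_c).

I ≈ 0.753 mA

Equivalent of the parallel group: R_p = 1.924 Ω.
V_A = 47.2 × 1.924/6.484 = 14.01 mV.
Branch current I = V_A/R_c = 14.01/18.6 = 0.7531 mA.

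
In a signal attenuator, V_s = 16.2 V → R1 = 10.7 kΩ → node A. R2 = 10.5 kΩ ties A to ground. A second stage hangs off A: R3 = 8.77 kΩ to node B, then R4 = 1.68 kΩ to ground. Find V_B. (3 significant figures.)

The second stage (R3 + R4 = 10.45 kΩ) loads node A in parallel with R2.
R2 ‖ (R3+R4) = 5.237 kΩ.
V_A = 16.2 × 5.237/(10.7 + 5.237) = 5.324 V.
V_B = V_A × 0.1608 = 0.8559 V.

V_B ≈ 0.856 V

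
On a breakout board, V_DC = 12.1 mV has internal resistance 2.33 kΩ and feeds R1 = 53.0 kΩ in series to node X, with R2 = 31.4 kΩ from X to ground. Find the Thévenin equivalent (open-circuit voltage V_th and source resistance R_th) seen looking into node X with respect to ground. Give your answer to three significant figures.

R1' = 2.33 + 53.0 = 55.33 kΩ (source resistance + R1).
With X open, the divider is unloaded: V_th = 12.1 × 31.4/86.73 = 4.381 mV.
Zeroing V_DC shorts the top of R1' to ground, so R_th = R1' ‖ R2 = 20.03 kΩ.

V_th ≈ 4.38 mV, R_th ≈ 20.0 kΩ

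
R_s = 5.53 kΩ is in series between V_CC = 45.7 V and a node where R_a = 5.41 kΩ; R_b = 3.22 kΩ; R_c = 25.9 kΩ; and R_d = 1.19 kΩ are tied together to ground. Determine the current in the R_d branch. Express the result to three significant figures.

Equivalent of the parallel group: R_p = 0.7276 kΩ.
Node voltage V_A = V_CC · R_p/(R_s + R_p) = 45.7 × 0.1163 = 5.314 V.
Branch current I = V_A/R_d = 5.314/1.19 = 4.465 mA.

I ≈ 4.47 mA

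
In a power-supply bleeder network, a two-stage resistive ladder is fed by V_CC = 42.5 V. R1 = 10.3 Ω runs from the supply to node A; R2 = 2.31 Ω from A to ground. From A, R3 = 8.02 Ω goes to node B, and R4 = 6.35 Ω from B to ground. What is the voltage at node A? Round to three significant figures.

V_A ≈ 6.88 V

The second stage (R3 + R4 = 14.37 Ω) loads node A in parallel with R2.
R2 ‖ (R3+R4) = 1.990 Ω.
First divider: V_A = V_CC · 1.990/(10.3 + 1.990) = 6.882 V.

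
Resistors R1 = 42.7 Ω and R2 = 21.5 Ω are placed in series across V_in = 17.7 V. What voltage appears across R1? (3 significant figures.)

V ≈ 11.8 V

ΣR = 42.7 + 21.5 = 64.20 Ω.
By the voltage-divider rule, V = 17.7 × 42.70/64.20 = 11.77 V.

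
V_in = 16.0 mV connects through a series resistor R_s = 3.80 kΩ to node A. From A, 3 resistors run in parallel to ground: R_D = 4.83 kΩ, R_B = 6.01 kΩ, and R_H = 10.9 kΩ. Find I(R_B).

I ≈ 0.962 µA

Equivalent of the parallel group: R_p = 2.150 kΩ.
Node voltage V_A = V_in · R_p/(R_s + R_p) = 16.0 × 0.3613 = 5.781 mV.
I(R_B) = V_A / R_B = 5.781/6.01 = 0.9619 µA.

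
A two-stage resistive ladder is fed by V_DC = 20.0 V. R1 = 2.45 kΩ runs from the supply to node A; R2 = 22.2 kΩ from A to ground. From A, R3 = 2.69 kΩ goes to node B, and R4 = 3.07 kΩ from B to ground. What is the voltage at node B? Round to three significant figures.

Looking into the second stage from A: R3 + R4 = 5.760 kΩ appears in parallel with R2.
Effective lower resistance at A: R2 ‖ 5.760 = 4.573 kΩ.
First divider: V_A = V_DC · 4.573/(2.45 + 4.573) = 13.02 V.
V_B = V_A × 0.5330 = 6.941 V.

V_B ≈ 6.94 V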